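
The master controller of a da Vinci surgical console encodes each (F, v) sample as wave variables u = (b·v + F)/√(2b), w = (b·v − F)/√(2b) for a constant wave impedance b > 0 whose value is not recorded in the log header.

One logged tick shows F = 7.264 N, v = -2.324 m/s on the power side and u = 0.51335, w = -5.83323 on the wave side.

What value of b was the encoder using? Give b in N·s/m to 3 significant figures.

b = 2.62 N·s/m

u + w = -5.3199;  u + w = √(2b)·v, so √(2b) = -5.3199/(-2.324) = 2.2891.
b = (√(2b))²/2 = 5.2400/2 = 2.6200.
(Check via u − w = 2F/√(2b): u − w = 6.3466, 2F/√(2b) = 6.3466.)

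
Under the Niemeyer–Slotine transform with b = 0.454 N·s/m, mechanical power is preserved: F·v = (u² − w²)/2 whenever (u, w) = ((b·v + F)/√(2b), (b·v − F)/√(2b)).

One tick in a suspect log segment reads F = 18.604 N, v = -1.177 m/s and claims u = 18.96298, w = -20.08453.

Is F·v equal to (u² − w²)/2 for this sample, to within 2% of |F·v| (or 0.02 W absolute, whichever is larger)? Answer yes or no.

yes

F·v = 18.604×(-1.177) = -21.89691 W.
(u² − w²)/2 = (359.59461 − 403.38835)/2 = -21.89687 W.
|Δ| = 0.00004;  2% of max(1, |F·v|) = 0.43794.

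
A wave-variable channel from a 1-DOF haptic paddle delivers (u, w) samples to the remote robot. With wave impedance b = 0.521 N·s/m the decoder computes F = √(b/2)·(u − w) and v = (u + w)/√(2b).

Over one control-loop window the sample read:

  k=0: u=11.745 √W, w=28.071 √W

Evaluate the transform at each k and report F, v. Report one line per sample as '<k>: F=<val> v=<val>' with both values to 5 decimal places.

k=0: u−w=-16.32600, u+w=39.81600; √(b/2)=0.51039, √(2b)=1.02078; F=0.51039×(-16.326)=-8.33266, v=39.81600/1.02078=39.00531

0: F=-8.33266 v=39.00531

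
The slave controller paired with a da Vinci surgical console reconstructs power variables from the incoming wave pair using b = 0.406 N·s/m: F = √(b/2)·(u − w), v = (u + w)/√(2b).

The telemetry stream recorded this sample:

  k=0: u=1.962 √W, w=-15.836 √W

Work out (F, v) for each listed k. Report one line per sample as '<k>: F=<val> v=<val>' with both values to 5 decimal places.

0: F=8.01898 v=-15.39656

k=0: u−w=17.79800, u+w=-13.87400; √(b/2)=0.45056, √(2b)=0.90111; F=0.45056×17.798=8.01898, v=-13.87400/0.90111=-15.39656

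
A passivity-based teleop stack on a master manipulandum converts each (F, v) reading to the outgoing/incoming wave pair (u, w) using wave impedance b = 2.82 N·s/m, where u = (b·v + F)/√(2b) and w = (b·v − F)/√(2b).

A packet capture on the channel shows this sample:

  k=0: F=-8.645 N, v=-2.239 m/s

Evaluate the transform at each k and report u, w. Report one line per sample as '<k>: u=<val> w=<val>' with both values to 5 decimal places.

0: u=-6.29887 w=0.98154

k=0: b·v=2.82×(-2.239)=-6.31398; √(2b)=2.37487; u=(-6.31398+(-8.645))/2.37487=-6.29887, w=(-6.31398−(-8.645))/2.37487=0.98154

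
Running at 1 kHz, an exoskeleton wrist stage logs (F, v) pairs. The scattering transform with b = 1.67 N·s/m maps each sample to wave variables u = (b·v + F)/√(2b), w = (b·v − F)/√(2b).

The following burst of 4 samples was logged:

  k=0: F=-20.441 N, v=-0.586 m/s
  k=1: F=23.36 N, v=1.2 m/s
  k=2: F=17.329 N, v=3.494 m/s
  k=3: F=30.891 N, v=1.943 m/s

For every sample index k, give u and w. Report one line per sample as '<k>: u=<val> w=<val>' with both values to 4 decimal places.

0: u=-11.7203 w=10.6493
1: u=13.8786 w=-11.6855
2: u=12.6748 w=-6.2892
3: u=18.6783 w=-15.1273

k=0: b·v=1.67×(-0.586)=-0.9786; √(2b)=1.8276; u=(-0.9786+(-20.441))/1.8276=-11.7203, w=(-0.9786−(-20.441))/1.8276=10.6493
k=1: b·v=1.67×1.2=2.0040; √(2b)=1.8276; u=(2.0040+23.36)/1.8276=13.8786, w=(2.0040−23.36)/1.8276=-11.6855
k=2: b·v=1.67×3.494=5.8350; √(2b)=1.8276; u=(5.8350+17.329)/1.8276=12.6748, w=(5.8350−17.329)/1.8276=-6.2892
k=3: b·v=1.67×1.943=3.2448; √(2b)=1.8276; u=(3.2448+30.891)/1.8276=18.6783, w=(3.2448−30.891)/1.8276=-15.1273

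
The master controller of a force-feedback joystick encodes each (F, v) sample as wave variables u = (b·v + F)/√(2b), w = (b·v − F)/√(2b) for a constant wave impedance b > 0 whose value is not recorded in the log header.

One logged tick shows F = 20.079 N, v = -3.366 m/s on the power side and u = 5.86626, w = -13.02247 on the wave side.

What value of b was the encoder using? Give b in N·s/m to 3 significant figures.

u + w = -7.1562;  u + w = √(2b)·v, so √(2b) = -7.1562/(-3.366) = 2.1260.
b = (√(2b))²/2 = 4.5200/2 = 2.2600.
(Check via u − w = 2F/√(2b): u − w = 18.8887, 2F/√(2b) = 18.8887.)

b = 2.26 N·s/m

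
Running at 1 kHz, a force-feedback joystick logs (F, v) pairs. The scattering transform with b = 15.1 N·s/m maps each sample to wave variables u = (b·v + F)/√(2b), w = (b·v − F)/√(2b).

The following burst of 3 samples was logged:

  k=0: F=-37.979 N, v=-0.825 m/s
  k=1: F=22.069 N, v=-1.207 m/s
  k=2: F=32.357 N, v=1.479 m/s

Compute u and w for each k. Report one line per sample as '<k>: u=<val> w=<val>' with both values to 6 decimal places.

0: u=-9.177861 w=4.644112
1: u=0.699360 w=-7.332371
2: u=9.951846 w=-1.824072

k=0: b·v=15.1×(-0.825)=-12.457500; √(2b)=5.495453; u=(-12.457500+(-37.979))/5.495453=-9.177861, w=(-12.457500−(-37.979))/5.495453=4.644112
k=1: b·v=15.1×(-1.207)=-18.225700; √(2b)=5.495453; u=(-18.225700+22.069)/5.495453=0.699360, w=(-18.225700−22.069)/5.495453=-7.332371
k=2: b·v=15.1×1.479=22.332900; √(2b)=5.495453; u=(22.332900+32.357)/5.495453=9.951846, w=(22.332900−32.357)/5.495453=-1.824072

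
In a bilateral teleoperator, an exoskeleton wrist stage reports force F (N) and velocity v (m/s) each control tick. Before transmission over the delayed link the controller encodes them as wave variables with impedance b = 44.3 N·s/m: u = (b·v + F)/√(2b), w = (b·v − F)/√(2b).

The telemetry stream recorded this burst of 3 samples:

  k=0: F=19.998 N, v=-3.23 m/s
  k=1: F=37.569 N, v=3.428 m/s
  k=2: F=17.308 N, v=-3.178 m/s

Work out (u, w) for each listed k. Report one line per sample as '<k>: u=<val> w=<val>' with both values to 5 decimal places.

k=0: b·v=44.3×(-3.23)=-143.08900; √(2b)=9.41276; u=(-143.08900+19.998)/9.41276=-13.07704, w=(-143.08900−19.998)/9.41276=-17.32617
k=1: b·v=44.3×3.428=151.86040; √(2b)=9.41276; u=(151.86040+37.569)/9.41276=20.12475, w=(151.86040−37.569)/9.41276=12.14218
k=2: b·v=44.3×(-3.178)=-140.78540; √(2b)=9.41276; u=(-140.78540+17.308)/9.41276=-13.11809, w=(-140.78540−17.308)/9.41276=-16.79565

0: u=-13.07704 w=-17.32617
1: u=20.12475 w=12.14218
2: u=-13.11809 w=-16.79565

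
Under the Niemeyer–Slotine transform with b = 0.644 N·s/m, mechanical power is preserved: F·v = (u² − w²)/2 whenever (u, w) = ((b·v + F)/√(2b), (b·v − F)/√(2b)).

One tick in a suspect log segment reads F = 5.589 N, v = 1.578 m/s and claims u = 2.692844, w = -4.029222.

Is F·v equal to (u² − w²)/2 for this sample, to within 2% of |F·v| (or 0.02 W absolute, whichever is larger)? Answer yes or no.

no

F·v = 5.589×1.578 = 8.819442 W.
(u² − w²)/2 = (7.251409 − 16.234630)/2 = -4.491611 W.
|Δ| = 13.311053;  2% of max(1, |F·v|) = 0.176389.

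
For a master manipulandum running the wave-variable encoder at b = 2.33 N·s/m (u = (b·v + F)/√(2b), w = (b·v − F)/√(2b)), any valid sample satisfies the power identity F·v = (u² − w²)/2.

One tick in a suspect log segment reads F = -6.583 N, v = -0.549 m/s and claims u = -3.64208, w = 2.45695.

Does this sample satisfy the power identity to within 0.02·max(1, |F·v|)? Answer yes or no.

yes

F·v = (-6.583)×(-0.549) = 3.61407 W.
(u² − w²)/2 = (13.26475 − 6.03660)/2 = 3.61407 W.
|Δ| = 0.00000;  2% of max(1, |F·v|) = 0.07228.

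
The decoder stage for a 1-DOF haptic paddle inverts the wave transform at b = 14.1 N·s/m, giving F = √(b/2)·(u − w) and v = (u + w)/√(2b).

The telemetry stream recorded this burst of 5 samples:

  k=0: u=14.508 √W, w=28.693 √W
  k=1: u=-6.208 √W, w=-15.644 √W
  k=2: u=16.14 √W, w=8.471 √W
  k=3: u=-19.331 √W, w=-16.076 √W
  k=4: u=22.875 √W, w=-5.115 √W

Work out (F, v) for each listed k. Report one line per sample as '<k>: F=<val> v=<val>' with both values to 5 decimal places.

0: F=-37.66378 v=8.13522
1: F=25.05431 v=-4.11497
2: F=20.36260 v=4.63452
3: F=-8.64262 v=-6.66752
4: F=74.31859 v=3.34440

k=0: u−w=-14.18500, u+w=43.20100; √(b/2)=2.65518, √(2b)=5.31037; F=2.65518×(-14.185)=-37.66378, v=43.20100/5.31037=8.13522
k=1: u−w=9.43600, u+w=-21.85200; √(b/2)=2.65518, √(2b)=5.31037; F=2.65518×9.436=25.05431, v=-21.85200/5.31037=-4.11497
k=2: u−w=7.66900, u+w=24.61100; √(b/2)=2.65518, √(2b)=5.31037; F=2.65518×7.669=20.36260, v=24.61100/5.31037=4.63452
k=3: u−w=-3.25500, u+w=-35.40700; √(b/2)=2.65518, √(2b)=5.31037; F=2.65518×(-3.255)=-8.64262, v=-35.40700/5.31037=-6.66752
k=4: u−w=27.99000, u+w=17.76000; √(b/2)=2.65518, √(2b)=5.31037; F=2.65518×27.99=74.31859, v=17.76000/5.31037=3.34440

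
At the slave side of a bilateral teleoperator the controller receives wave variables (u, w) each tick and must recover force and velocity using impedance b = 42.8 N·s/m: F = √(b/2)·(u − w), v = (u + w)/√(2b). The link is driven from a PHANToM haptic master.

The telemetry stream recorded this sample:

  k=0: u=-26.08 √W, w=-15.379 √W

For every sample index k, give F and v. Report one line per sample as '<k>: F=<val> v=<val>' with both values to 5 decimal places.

k=0: u−w=-10.70100, u+w=-41.45900; √(b/2)=4.62601, √(2b)=9.25203; F=4.62601×(-10.701)=-49.50297, v=-41.45900/9.25203=-4.48107

0: F=-49.50297 v=-4.48107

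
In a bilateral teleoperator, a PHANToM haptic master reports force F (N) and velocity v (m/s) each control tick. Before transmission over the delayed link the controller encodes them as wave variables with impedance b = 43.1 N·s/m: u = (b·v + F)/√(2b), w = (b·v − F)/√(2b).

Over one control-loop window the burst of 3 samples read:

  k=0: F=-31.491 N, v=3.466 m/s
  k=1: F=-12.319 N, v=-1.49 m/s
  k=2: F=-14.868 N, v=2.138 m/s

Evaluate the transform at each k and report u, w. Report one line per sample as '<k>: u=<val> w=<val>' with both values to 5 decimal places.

k=0: b·v=43.1×3.466=149.38460; √(2b)=9.28440; u=(149.38460+(-31.491))/9.28440=12.69804, w=(149.38460−(-31.491))/9.28440=19.48168
k=1: b·v=43.1×(-1.49)=-64.21900; √(2b)=9.28440; u=(-64.21900+(-12.319))/9.28440=-8.24372, w=(-64.21900−(-12.319))/9.28440=-5.59002
k=2: b·v=43.1×2.138=92.14780; √(2b)=9.28440; u=(92.14780+(-14.868))/9.28440=8.32362, w=(92.14780−(-14.868))/9.28440=11.52642

0: u=12.69804 w=19.48168
1: u=-8.24372 w=-5.59002
2: u=8.32362 w=11.52642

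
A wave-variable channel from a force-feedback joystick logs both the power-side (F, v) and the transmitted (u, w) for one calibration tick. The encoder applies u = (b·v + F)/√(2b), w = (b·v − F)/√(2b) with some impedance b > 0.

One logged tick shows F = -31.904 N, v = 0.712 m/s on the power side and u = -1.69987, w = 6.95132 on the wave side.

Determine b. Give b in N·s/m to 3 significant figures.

b = 27.2 N·s/m

u + w = 5.25145;  u + w = √(2b)·v, so √(2b) = 5.25145/0.712 = 7.37563.
b = (√(2b))²/2 = 54.39995/2 = 27.19997.
(Check via u − w = 2F/√(2b): u − w = -8.65119, 2F/√(2b) = -8.65119.)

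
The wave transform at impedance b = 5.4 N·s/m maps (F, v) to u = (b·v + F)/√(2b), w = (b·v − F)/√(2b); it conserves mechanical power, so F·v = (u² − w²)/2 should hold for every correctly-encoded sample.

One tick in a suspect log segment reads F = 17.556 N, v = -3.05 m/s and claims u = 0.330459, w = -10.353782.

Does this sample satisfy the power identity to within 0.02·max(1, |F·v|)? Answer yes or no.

F·v = 17.556×(-3.05) = -53.545800 W.
(u² − w²)/2 = (0.109203 − 107.200802)/2 = -53.545799 W.
|Δ| = 0.000001;  2% of max(1, |F·v|) = 1.070916.

yes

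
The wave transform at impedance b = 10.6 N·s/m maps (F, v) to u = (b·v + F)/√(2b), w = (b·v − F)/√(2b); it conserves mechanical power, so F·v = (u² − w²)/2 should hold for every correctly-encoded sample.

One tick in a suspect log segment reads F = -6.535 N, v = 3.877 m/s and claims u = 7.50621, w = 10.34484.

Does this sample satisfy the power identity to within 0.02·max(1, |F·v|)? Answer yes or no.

F·v = (-6.535)×3.877 = -25.33620 W.
(u² − w²)/2 = (56.34319 − 107.01571)/2 = -25.33626 W.
|Δ| = 0.00007;  2% of max(1, |F·v|) = 0.50672.

yes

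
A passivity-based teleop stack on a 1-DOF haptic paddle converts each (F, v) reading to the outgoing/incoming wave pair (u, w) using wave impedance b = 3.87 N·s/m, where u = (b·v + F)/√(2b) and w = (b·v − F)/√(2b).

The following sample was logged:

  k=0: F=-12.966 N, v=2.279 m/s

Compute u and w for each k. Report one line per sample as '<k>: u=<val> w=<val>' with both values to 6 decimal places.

0: u=-1.490346 w=7.830719

k=0: b·v=3.87×2.279=8.819730; √(2b)=2.782086; u=(8.819730+(-12.966))/2.782086=-1.490346, w=(8.819730−(-12.966))/2.782086=7.830719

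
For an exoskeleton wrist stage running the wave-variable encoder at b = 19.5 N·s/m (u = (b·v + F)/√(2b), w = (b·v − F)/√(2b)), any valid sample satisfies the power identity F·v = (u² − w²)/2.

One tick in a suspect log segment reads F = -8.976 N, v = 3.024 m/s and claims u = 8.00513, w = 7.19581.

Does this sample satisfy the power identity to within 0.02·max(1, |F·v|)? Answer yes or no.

no

F·v = (-8.976)×3.024 = -27.1434 W.
(u² − w²)/2 = (64.0821 − 51.7797)/2 = 6.1512 W.
|Δ| = 33.2946;  2% of max(1, |F·v|) = 0.5429.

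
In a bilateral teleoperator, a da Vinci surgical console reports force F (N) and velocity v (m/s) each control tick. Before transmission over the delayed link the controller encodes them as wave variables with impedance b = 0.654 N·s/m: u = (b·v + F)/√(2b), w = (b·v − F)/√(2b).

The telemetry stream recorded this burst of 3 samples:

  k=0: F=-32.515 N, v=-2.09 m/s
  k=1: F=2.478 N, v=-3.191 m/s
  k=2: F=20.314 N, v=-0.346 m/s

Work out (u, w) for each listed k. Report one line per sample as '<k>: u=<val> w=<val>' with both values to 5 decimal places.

0: u=-29.62534 w=27.23505
1: u=0.34195 w=-3.99143
2: u=17.56413 w=-17.95984

k=0: b·v=0.654×(-2.09)=-1.36686; √(2b)=1.14368; u=(-1.36686+(-32.515))/1.14368=-29.62534, w=(-1.36686−(-32.515))/1.14368=27.23505
k=1: b·v=0.654×(-3.191)=-2.08691; √(2b)=1.14368; u=(-2.08691+2.478)/1.14368=0.34195, w=(-2.08691−2.478)/1.14368=-3.99143
k=2: b·v=0.654×(-0.346)=-0.22628; √(2b)=1.14368; u=(-0.22628+20.314)/1.14368=17.56413, w=(-0.22628−20.314)/1.14368=-17.95984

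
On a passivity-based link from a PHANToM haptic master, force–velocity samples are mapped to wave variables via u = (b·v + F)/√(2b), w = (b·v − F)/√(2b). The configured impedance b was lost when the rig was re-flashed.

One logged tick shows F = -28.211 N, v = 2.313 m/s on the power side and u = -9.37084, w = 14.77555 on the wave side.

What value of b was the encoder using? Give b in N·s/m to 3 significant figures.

u + w = 5.4047;  u + w = √(2b)·v, so √(2b) = 5.4047/2.313 = 2.3367.
b = (√(2b))²/2 = 5.4600/2 = 2.7300.
(Check via u − w = 2F/√(2b): u − w = -24.1464, 2F/√(2b) = -24.1464.)

b = 2.73 N·s/m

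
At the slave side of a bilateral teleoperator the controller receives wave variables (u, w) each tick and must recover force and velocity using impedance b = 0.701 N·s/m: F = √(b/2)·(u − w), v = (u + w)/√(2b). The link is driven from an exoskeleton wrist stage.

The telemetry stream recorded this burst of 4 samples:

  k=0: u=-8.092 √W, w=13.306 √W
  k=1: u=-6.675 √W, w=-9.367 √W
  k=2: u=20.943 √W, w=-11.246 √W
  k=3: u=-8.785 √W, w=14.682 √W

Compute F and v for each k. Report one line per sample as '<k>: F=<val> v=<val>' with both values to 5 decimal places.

0: F=-12.66827 v=4.40349
1: F=1.59375 v=-13.54829
2: F=19.05687 v=8.18961
3: F=-13.89318 v=4.98032

k=0: u−w=-21.39800, u+w=5.21400; √(b/2)=0.59203, √(2b)=1.18406; F=0.59203×(-21.398)=-12.66827, v=5.21400/1.18406=4.40349
k=1: u−w=2.69200, u+w=-16.04200; √(b/2)=0.59203, √(2b)=1.18406; F=0.59203×2.692=1.59375, v=-16.04200/1.18406=-13.54829
k=2: u−w=32.18900, u+w=9.69700; √(b/2)=0.59203, √(2b)=1.18406; F=0.59203×32.189=19.05687, v=9.69700/1.18406=8.18961
k=3: u−w=-23.46700, u+w=5.89700; √(b/2)=0.59203, √(2b)=1.18406; F=0.59203×(-23.467)=-13.89318, v=5.89700/1.18406=4.98032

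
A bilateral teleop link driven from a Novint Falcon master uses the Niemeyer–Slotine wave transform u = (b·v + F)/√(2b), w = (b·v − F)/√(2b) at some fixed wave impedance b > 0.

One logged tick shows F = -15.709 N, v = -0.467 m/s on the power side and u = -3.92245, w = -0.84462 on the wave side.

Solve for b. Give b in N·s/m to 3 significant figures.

b = 52.1 N·s/m

u + w = -4.76707;  u + w = √(2b)·v, so √(2b) = -4.76707/(-0.467) = 10.20786.
b = (√(2b))²/2 = 104.20038/2 = 52.10019.
(Check via u − w = 2F/√(2b): u − w = -3.07783, 2F/√(2b) = -3.07782.)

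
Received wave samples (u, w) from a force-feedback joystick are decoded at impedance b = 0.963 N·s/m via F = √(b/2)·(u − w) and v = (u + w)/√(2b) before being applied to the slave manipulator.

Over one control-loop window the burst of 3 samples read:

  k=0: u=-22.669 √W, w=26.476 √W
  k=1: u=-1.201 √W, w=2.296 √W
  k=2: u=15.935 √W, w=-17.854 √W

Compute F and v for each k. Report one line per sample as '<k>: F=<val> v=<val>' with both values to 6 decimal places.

k=0: u−w=-49.145000, u+w=3.807000; √(b/2)=0.693902, √(2b)=1.387804; F=0.693902×(-49.145)=-34.101814, v=3.807000/1.387804=2.743183
k=1: u−w=-3.497000, u+w=1.095000; √(b/2)=0.693902, √(2b)=1.387804; F=0.693902×(-3.497)=-2.426575, v=1.095000/1.387804=0.789016
k=2: u−w=33.789000, u+w=-1.919000; √(b/2)=0.693902, √(2b)=1.387804; F=0.693902×33.789=23.446255, v=-1.919000/1.387804=-1.382760

0: F=-34.101814 v=2.743183
1: F=-2.426575 v=0.789016
2: F=23.446255 v=-1.382760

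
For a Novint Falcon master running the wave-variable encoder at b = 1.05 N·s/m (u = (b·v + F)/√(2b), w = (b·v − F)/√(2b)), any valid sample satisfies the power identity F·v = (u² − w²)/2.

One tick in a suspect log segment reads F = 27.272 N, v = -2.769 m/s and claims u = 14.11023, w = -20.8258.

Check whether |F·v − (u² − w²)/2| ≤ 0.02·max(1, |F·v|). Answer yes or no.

no

F·v = 27.272×(-2.769) = -75.5162 W.
(u² − w²)/2 = (199.0986 − 433.7139)/2 = -117.3077 W.
|Δ| = 41.7915;  2% of max(1, |F·v|) = 1.5103.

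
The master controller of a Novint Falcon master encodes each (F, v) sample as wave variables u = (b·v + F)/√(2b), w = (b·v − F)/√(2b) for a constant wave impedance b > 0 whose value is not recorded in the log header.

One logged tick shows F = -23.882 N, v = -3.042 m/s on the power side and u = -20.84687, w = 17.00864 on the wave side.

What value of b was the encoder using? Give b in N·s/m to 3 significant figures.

b = 0.796 N·s/m

u + w = -3.83823;  u + w = √(2b)·v, so √(2b) = -3.83823/(-3.042) = 1.26175.
b = (√(2b))²/2 = 1.59200/2 = 0.79600.
(Check via u − w = 2F/√(2b): u − w = -37.85551, 2F/√(2b) = -37.85549.)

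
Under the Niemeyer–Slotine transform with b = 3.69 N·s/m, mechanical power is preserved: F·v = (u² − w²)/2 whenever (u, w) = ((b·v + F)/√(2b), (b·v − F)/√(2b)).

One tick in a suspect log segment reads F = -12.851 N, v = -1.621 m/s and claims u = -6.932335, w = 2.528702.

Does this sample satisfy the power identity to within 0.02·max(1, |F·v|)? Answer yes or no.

yes

F·v = (-12.851)×(-1.621) = 20.831471 W.
(u² − w²)/2 = (48.057269 − 6.394334)/2 = 20.831467 W.
|Δ| = 0.000004;  2% of max(1, |F·v|) = 0.416629.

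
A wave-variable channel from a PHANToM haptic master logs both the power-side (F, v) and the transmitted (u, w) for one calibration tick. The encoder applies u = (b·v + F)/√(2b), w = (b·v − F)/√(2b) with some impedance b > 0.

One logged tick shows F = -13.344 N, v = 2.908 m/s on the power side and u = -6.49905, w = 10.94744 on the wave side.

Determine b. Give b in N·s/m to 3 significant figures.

u + w = 4.44839;  u + w = √(2b)·v, so √(2b) = 4.44839/2.908 = 1.52971.
b = (√(2b))²/2 = 2.34001/2 = 1.17000.
(Check via u − w = 2F/√(2b): u − w = -17.44649, 2F/√(2b) = -17.44647.)

b = 1.17 N·s/m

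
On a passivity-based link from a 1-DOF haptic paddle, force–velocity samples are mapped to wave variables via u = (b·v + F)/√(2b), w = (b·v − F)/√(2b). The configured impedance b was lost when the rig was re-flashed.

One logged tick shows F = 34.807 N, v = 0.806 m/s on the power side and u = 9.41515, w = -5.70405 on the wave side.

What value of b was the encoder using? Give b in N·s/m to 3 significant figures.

b = 10.6 N·s/m

u + w = 3.7111;  u + w = √(2b)·v, so √(2b) = 3.7111/0.806 = 4.6043.
b = (√(2b))²/2 = 21.2000/2 = 10.6000.
(Check via u − w = 2F/√(2b): u − w = 15.1192, 2F/√(2b) = 15.1192.)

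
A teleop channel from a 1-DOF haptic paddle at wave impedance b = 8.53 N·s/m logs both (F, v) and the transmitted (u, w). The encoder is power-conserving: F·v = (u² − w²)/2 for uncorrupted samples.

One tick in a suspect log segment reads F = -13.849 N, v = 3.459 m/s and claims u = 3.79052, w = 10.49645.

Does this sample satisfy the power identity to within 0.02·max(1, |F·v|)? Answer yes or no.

F·v = (-13.849)×3.459 = -47.90369 W.
(u² − w²)/2 = (14.36804 − 110.17546)/2 = -47.90371 W.
|Δ| = 0.00002;  2% of max(1, |F·v|) = 0.95807.

yes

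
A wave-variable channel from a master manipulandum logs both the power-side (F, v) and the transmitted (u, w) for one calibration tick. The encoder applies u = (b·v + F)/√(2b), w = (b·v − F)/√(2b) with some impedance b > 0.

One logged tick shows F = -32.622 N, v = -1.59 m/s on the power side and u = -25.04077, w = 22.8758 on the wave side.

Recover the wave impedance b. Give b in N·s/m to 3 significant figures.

b = 0.927 N·s/m

u + w = -2.1650;  u + w = √(2b)·v, so √(2b) = -2.1650/(-1.59) = 1.3616.
b = (√(2b))²/2 = 1.8540/2 = 0.9270.
(Check via u − w = 2F/√(2b): u − w = -47.9166, 2F/√(2b) = -47.9166.)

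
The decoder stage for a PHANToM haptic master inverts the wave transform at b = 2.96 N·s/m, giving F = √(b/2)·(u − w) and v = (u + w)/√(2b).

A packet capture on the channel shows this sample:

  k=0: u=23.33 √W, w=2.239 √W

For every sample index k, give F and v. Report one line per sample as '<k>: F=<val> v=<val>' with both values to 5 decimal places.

k=0: u−w=21.09100, u+w=25.56900; √(b/2)=1.21655, √(2b)=2.43311; F=1.21655×21.091=25.65831, v=25.56900/2.43311=10.50879

0: F=25.65831 v=10.50879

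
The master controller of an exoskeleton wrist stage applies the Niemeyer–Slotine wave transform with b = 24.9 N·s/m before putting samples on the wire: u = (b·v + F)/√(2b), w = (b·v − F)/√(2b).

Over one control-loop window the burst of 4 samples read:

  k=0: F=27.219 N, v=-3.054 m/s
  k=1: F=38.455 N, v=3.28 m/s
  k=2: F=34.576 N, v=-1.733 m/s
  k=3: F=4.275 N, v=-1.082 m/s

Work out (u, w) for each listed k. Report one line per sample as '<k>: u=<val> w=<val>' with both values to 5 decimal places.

0: u=-6.91883 w=-14.63297
1: u=17.02260 w=6.12407
2: u=-1.21522 w=-11.01441
3: u=-3.21200 w=-4.42358

k=0: b·v=24.9×(-3.054)=-76.04460; √(2b)=7.05691; u=(-76.04460+27.219)/7.05691=-6.91883, w=(-76.04460−27.219)/7.05691=-14.63297
k=1: b·v=24.9×3.28=81.67200; √(2b)=7.05691; u=(81.67200+38.455)/7.05691=17.02260, w=(81.67200−38.455)/7.05691=6.12407
k=2: b·v=24.9×(-1.733)=-43.15170; √(2b)=7.05691; u=(-43.15170+34.576)/7.05691=-1.21522, w=(-43.15170−34.576)/7.05691=-11.01441
k=3: b·v=24.9×(-1.082)=-26.94180; √(2b)=7.05691; u=(-26.94180+4.275)/7.05691=-3.21200, w=(-26.94180−4.275)/7.05691=-4.42358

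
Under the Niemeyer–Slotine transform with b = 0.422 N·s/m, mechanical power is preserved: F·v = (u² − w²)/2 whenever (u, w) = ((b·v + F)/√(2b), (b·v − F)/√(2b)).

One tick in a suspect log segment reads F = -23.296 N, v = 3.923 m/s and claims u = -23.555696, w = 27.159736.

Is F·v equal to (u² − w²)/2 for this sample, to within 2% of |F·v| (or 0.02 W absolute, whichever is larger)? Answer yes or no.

F·v = (-23.296)×3.923 = -91.390208 W.
(u² − w²)/2 = (554.870814 − 737.651260)/2 = -91.390223 W.
|Δ| = 0.000015;  2% of max(1, |F·v|) = 1.827804.

yes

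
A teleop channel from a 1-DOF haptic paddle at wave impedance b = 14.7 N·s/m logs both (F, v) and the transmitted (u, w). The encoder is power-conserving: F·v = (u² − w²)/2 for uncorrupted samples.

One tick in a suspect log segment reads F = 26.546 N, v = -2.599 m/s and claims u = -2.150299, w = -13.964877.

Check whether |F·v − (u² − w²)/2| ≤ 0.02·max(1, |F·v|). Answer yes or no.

F·v = 26.546×(-2.599) = -68.993054 W.
(u² − w²)/2 = (4.623786 − 195.017790)/2 = -95.197002 W.
|Δ| = 26.203948;  2% of max(1, |F·v|) = 1.379861.

no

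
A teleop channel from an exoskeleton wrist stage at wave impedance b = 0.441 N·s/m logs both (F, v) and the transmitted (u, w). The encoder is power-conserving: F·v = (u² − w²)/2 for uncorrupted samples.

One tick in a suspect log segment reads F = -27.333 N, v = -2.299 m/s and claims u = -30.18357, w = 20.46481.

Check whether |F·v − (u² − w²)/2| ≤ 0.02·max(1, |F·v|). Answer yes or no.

F·v = (-27.333)×(-2.299) = 62.8386 W.
(u² − w²)/2 = (911.0479 − 418.8084)/2 = 246.1197 W.
|Δ| = 183.2812;  2% of max(1, |F·v|) = 1.2568.

no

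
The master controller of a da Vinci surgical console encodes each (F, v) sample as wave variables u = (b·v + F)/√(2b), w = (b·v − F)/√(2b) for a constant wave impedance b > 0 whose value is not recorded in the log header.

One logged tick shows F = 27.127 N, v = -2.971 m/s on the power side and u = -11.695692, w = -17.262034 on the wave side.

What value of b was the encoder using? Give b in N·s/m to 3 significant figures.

u + w = -28.957726;  u + w = √(2b)·v, so √(2b) = -28.957726/(-2.971) = 9.746794.
b = (√(2b))²/2 = 95.000000/2 = 47.500000.
(Check via u − w = 2F/√(2b): u − w = 5.566342, 2F/√(2b) = 5.566343.)

b = 47.5 N·s/m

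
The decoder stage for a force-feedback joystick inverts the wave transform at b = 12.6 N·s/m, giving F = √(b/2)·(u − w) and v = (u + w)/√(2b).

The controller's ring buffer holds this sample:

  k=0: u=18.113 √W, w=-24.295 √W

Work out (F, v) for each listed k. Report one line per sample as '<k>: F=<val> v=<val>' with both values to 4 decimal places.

k=0: u−w=42.4080, u+w=-6.1820; √(b/2)=2.5100, √(2b)=5.0200; F=2.5100×42.408=106.4432, v=-6.1820/5.0200=-1.2315

0: F=106.4432 v=-1.2315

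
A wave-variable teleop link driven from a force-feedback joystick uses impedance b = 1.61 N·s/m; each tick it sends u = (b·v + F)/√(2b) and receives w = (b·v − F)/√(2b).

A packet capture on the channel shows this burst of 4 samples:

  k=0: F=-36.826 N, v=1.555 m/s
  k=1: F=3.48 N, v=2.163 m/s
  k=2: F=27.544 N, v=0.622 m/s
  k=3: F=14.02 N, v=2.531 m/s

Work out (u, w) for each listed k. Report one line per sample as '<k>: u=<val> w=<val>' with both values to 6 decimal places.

0: u=-19.127154 w=21.917501
1: u=3.880011 w=0.001354
2: u=15.907741 w=-14.791602
3: u=10.083899 w=-5.542182

k=0: b·v=1.61×1.555=2.503550; √(2b)=1.794436; u=(2.503550+(-36.826))/1.794436=-19.127154, w=(2.503550−(-36.826))/1.794436=21.917501
k=1: b·v=1.61×2.163=3.482430; √(2b)=1.794436; u=(3.482430+3.48)/1.794436=3.880011, w=(3.482430−3.48)/1.794436=0.001354
k=2: b·v=1.61×0.622=1.001420; √(2b)=1.794436; u=(1.001420+27.544)/1.794436=15.907741, w=(1.001420−27.544)/1.794436=-14.791602
k=3: b·v=1.61×2.531=4.074910; √(2b)=1.794436; u=(4.074910+14.02)/1.794436=10.083899, w=(4.074910−14.02)/1.794436=-5.542182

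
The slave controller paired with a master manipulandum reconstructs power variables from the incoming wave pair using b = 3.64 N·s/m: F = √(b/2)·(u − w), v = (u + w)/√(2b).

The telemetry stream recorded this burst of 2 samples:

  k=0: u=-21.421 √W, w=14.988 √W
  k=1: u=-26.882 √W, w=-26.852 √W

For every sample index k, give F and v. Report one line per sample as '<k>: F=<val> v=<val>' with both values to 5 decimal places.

k=0: u−w=-36.40900, u+w=-6.43300; √(b/2)=1.34907, √(2b)=2.69815; F=1.34907×(-36.409)=-49.11843, v=-6.43300/2.69815=-2.38423
k=1: u−w=-0.03000, u+w=-53.73400; √(b/2)=1.34907, √(2b)=2.69815; F=1.34907×(-0.03)=-0.04047, v=-53.73400/2.69815=-19.91515

0: F=-49.11843 v=-2.38423
1: F=-0.04047 v=-19.91515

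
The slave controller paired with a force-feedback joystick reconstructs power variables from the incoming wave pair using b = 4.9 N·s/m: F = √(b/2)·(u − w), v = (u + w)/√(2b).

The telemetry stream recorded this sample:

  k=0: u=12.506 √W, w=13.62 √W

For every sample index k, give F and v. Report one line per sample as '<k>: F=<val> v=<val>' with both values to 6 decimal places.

k=0: u−w=-1.114000, u+w=26.126000; √(b/2)=1.565248, √(2b)=3.130495; F=1.565248×(-1.114)=-1.743686, v=26.126000/3.130495=8.345645

0: F=-1.743686 v=8.345645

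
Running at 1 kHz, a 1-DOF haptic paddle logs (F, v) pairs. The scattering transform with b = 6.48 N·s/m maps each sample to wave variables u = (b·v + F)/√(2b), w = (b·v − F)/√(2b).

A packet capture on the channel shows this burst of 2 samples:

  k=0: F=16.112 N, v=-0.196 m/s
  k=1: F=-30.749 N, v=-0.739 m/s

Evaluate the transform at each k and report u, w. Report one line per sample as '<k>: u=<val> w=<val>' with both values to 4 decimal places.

0: u=4.1228 w=-4.8284
1: u=-9.8716 w=7.2112

k=0: b·v=6.48×(-0.196)=-1.2701; √(2b)=3.6000; u=(-1.2701+16.112)/3.6000=4.1228, w=(-1.2701−16.112)/3.6000=-4.8284
k=1: b·v=6.48×(-0.739)=-4.7887; √(2b)=3.6000; u=(-4.7887+(-30.749))/3.6000=-9.8716, w=(-4.7887−(-30.749))/3.6000=7.2112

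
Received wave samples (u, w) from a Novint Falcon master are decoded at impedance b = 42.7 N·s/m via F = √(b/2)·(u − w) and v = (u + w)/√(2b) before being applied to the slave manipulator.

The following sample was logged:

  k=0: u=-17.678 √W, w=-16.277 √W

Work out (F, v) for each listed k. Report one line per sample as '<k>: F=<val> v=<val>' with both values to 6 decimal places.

k=0: u−w=-1.401000, u+w=-33.955000; √(b/2)=4.620606, √(2b)=9.241212; F=4.620606×(-1.401)=-6.473469, v=-33.955000/9.241212=-3.674302

0: F=-6.473469 v=-3.674302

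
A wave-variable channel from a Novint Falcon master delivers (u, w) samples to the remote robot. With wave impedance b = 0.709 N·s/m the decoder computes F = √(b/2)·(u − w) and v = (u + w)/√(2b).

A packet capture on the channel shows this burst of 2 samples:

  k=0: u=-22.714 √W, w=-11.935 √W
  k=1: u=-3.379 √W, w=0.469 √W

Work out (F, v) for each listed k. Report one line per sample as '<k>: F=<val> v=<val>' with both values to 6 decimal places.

k=0: u−w=-10.779000, u+w=-34.649000; √(b/2)=0.595399, √(2b)=1.190798; F=0.595399×(-10.779)=-6.417806, v=-34.649000/1.190798=-29.097293
k=1: u−w=-3.848000, u+w=-2.910000; √(b/2)=0.595399, √(2b)=1.190798; F=0.595399×(-3.848)=-2.291095, v=-2.910000/1.190798=-2.443739

0: F=-6.417806 v=-29.097293
1: F=-2.291095 v=-2.443739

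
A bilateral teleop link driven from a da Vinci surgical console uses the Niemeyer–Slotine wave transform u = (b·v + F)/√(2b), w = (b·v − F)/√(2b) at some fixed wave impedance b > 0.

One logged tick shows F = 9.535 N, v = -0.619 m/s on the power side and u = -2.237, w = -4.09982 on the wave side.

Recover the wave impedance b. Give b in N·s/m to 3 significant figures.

b = 52.4 N·s/m

u + w = -6.3368;  u + w = √(2b)·v, so √(2b) = -6.3368/(-0.619) = 10.2372.
b = (√(2b))²/2 = 104.8000/2 = 52.4000.
(Check via u − w = 2F/√(2b): u − w = 1.8628, 2F/√(2b) = 1.8628.)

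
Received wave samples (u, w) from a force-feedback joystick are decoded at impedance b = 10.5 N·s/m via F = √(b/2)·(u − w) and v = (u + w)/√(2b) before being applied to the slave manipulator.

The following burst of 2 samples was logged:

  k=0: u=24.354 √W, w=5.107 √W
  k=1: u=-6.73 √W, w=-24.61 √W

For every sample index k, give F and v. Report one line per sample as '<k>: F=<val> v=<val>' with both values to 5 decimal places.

k=0: u−w=19.24700, u+w=29.46100; √(b/2)=2.29129, √(2b)=4.58258; F=2.29129×19.247=44.10042, v=29.46100/4.58258=6.42892
k=1: u−w=17.88000, u+w=-31.34000; √(b/2)=2.29129, √(2b)=4.58258; F=2.29129×17.88=40.96823, v=-31.34000/4.58258=-6.83895

0: F=44.10042 v=6.42892
1: F=40.96823 v=-6.83895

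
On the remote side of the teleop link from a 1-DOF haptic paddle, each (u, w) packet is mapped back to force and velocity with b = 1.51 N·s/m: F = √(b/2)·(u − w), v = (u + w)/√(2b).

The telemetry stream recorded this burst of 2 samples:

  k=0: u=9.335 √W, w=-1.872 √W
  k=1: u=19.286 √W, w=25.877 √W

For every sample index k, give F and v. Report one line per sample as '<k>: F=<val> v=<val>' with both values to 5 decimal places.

k=0: u−w=11.20700, u+w=7.46300; √(b/2)=0.86891, √(2b)=1.73781; F=0.86891×11.207=9.73784, v=7.46300/1.73781=4.29447
k=1: u−w=-6.59100, u+w=45.16300; √(b/2)=0.86891, √(2b)=1.73781; F=0.86891×(-6.591)=-5.72697, v=45.16300/1.73781=25.98839

0: F=9.73784 v=4.29447
1: F=-5.72697 v=25.98839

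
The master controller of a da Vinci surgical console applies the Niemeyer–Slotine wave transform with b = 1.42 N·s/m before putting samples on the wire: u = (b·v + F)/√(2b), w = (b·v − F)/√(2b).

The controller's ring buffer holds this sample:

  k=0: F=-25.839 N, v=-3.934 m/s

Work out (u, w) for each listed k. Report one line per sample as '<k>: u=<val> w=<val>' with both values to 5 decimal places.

0: u=-18.64747 w=12.01778

k=0: b·v=1.42×(-3.934)=-5.58628; √(2b)=1.68523; u=(-5.58628+(-25.839))/1.68523=-18.64747, w=(-5.58628−(-25.839))/1.68523=12.01778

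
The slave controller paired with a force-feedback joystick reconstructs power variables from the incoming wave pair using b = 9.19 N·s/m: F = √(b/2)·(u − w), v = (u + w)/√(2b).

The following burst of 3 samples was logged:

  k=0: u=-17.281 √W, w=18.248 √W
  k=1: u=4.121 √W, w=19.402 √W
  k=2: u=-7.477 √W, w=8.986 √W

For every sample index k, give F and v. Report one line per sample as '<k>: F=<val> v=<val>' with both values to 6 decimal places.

k=0: u−w=-35.529000, u+w=0.967000; √(b/2)=2.143595, √(2b)=4.287190; F=2.143595×(-35.529)=-76.159791, v=0.967000/4.287190=0.225556
k=1: u−w=-15.281000, u+w=23.523000; √(b/2)=2.143595, √(2b)=4.287190; F=2.143595×(-15.281)=-32.756277, v=23.523000/4.287190=5.486810
k=2: u−w=-16.463000, u+w=1.509000; √(b/2)=2.143595, √(2b)=4.287190; F=2.143595×(-16.463)=-35.290006, v=1.509000/4.287190=0.351979

0: F=-76.159791 v=0.225556
1: F=-32.756277 v=5.486810
2: F=-35.290006 v=0.351979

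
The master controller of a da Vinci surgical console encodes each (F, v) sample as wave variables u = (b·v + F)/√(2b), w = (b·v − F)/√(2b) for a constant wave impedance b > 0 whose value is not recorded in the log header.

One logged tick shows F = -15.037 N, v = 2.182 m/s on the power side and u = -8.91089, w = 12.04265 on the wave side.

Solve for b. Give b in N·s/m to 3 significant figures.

b = 1.03 N·s/m

u + w = 3.1318;  u + w = √(2b)·v, so √(2b) = 3.1318/2.182 = 1.4353.
b = (√(2b))²/2 = 2.0600/2 = 1.0300.
(Check via u − w = 2F/√(2b): u − w = -20.9535, 2F/√(2b) = -20.9535.)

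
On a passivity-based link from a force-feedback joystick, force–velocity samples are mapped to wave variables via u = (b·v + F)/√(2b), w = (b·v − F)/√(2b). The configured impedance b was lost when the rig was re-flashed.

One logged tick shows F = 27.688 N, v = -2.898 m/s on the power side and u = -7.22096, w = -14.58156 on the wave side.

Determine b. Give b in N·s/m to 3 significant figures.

b = 28.3 N·s/m

u + w = -21.8025;  u + w = √(2b)·v, so √(2b) = -21.8025/(-2.898) = 7.5233.
b = (√(2b))²/2 = 56.6000/2 = 28.3000.
(Check via u − w = 2F/√(2b): u − w = 7.3606, 2F/√(2b) = 7.3606.)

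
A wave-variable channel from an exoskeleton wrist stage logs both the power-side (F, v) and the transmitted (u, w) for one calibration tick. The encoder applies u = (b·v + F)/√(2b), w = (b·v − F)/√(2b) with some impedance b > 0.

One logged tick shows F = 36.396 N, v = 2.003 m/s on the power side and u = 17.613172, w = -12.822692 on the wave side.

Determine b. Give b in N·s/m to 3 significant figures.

u + w = 4.790480;  u + w = √(2b)·v, so √(2b) = 4.790480/2.003 = 2.391653.
b = (√(2b))²/2 = 5.720002/2 = 2.860001.
(Check via u − w = 2F/√(2b): u − w = 30.435864, 2F/√(2b) = 30.435859.)

b = 2.86 N·s/m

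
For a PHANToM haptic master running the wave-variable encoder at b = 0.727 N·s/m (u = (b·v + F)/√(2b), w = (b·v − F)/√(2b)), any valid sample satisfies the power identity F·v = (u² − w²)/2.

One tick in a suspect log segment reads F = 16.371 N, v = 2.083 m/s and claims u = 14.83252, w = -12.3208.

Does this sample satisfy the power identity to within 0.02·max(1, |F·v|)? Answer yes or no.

F·v = 16.371×2.083 = 34.1008 W.
(u² − w²)/2 = (220.0036 − 151.8021)/2 = 34.1008 W.
|Δ| = 0.0000;  2% of max(1, |F·v|) = 0.6820.

yes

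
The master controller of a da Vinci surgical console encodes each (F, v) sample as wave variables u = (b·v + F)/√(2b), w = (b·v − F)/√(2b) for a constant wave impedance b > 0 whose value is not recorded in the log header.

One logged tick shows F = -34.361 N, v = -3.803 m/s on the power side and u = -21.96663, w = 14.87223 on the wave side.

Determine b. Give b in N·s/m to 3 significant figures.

b = 1.74 N·s/m

u + w = -7.0944;  u + w = √(2b)·v, so √(2b) = -7.0944/(-3.803) = 1.8655.
b = (√(2b))²/2 = 3.4800/2 = 1.7400.
(Check via u − w = 2F/√(2b): u − w = -36.8389, 2F/√(2b) = -36.8389.)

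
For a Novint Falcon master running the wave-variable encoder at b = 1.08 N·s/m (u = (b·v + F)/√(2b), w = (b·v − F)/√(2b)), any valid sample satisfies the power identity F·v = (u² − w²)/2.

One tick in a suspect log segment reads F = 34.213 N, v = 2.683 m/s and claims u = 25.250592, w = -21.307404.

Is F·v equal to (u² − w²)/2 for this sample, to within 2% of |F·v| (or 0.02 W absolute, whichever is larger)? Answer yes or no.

F·v = 34.213×2.683 = 91.793479 W.
(u² − w²)/2 = (637.592396 − 454.005465)/2 = 91.793466 W.
|Δ| = 0.000013;  2% of max(1, |F·v|) = 1.835870.

yes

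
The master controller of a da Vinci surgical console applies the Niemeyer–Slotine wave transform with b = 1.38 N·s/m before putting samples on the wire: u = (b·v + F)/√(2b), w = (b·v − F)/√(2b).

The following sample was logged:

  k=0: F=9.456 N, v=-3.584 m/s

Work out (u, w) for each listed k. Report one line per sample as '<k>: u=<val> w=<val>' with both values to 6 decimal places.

k=0: b·v=1.38×(-3.584)=-4.945920; √(2b)=1.661325; u=(-4.945920+9.456)/1.661325=2.714749, w=(-4.945920−9.456)/1.661325=-8.668937

0: u=2.714749 w=-8.668937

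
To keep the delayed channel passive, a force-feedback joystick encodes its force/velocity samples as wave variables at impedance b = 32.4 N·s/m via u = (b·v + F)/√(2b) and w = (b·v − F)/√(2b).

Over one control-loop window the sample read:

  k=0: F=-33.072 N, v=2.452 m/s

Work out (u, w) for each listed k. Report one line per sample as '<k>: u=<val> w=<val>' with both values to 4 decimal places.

k=0: b·v=32.4×2.452=79.4448; √(2b)=8.0498; u=(79.4448+(-33.072))/8.0498=5.7607, w=(79.4448−(-33.072))/8.0498=13.9775

0: u=5.7607 w=13.9775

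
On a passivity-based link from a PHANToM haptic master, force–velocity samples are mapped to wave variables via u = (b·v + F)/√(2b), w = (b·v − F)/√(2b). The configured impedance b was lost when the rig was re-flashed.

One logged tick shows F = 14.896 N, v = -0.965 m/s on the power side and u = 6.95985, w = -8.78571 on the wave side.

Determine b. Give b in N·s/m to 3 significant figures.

u + w = -1.82586;  u + w = √(2b)·v, so √(2b) = -1.82586/(-0.965) = 1.89208.
b = (√(2b))²/2 = 3.57998/2 = 1.78999.
(Check via u − w = 2F/√(2b): u − w = 15.74556, 2F/√(2b) = 15.74561.)

b = 1.79 N·s/m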